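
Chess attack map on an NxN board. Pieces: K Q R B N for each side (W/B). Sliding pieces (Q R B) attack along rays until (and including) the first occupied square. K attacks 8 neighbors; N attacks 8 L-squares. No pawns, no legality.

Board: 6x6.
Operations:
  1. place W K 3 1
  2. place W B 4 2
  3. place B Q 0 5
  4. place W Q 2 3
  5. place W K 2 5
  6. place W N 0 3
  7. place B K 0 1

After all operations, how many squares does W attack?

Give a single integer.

Op 1: place WK@(3,1)
Op 2: place WB@(4,2)
Op 3: place BQ@(0,5)
Op 4: place WQ@(2,3)
Op 5: place WK@(2,5)
Op 6: place WN@(0,3)
Op 7: place BK@(0,1)
Per-piece attacks for W:
  WN@(0,3): attacks (1,5) (2,4) (1,1) (2,2)
  WQ@(2,3): attacks (2,4) (2,5) (2,2) (2,1) (2,0) (3,3) (4,3) (5,3) (1,3) (0,3) (3,4) (4,5) (3,2) (4,1) (5,0) (1,4) (0,5) (1,2) (0,1) [ray(0,1) blocked at (2,5); ray(-1,0) blocked at (0,3); ray(-1,1) blocked at (0,5); ray(-1,-1) blocked at (0,1)]
  WK@(2,5): attacks (2,4) (3,5) (1,5) (3,4) (1,4)
  WK@(3,1): attacks (3,2) (3,0) (4,1) (2,1) (4,2) (4,0) (2,2) (2,0)
  WB@(4,2): attacks (5,3) (5,1) (3,3) (2,4) (1,5) (3,1) [ray(-1,-1) blocked at (3,1)]
Union (27 distinct): (0,1) (0,3) (0,5) (1,1) (1,2) (1,3) (1,4) (1,5) (2,0) (2,1) (2,2) (2,4) (2,5) (3,0) (3,1) (3,2) (3,3) (3,4) (3,5) (4,0) (4,1) (4,2) (4,3) (4,5) (5,0) (5,1) (5,3)

Answer: 27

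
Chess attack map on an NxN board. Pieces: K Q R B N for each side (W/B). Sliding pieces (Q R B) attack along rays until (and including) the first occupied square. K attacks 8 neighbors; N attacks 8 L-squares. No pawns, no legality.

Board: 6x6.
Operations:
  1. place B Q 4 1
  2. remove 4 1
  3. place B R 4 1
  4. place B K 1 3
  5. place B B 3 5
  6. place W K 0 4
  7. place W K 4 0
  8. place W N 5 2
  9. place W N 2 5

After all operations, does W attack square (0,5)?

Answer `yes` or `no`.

Op 1: place BQ@(4,1)
Op 2: remove (4,1)
Op 3: place BR@(4,1)
Op 4: place BK@(1,3)
Op 5: place BB@(3,5)
Op 6: place WK@(0,4)
Op 7: place WK@(4,0)
Op 8: place WN@(5,2)
Op 9: place WN@(2,5)
Per-piece attacks for W:
  WK@(0,4): attacks (0,5) (0,3) (1,4) (1,5) (1,3)
  WN@(2,5): attacks (3,3) (4,4) (1,3) (0,4)
  WK@(4,0): attacks (4,1) (5,0) (3,0) (5,1) (3,1)
  WN@(5,2): attacks (4,4) (3,3) (4,0) (3,1)
W attacks (0,5): yes

Answer: yes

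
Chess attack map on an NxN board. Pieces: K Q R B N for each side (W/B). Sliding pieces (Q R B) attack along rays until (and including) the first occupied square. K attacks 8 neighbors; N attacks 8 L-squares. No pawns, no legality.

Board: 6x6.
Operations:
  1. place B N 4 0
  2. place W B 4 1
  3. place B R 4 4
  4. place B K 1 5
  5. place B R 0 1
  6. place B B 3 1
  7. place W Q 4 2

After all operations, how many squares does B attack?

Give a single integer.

Op 1: place BN@(4,0)
Op 2: place WB@(4,1)
Op 3: place BR@(4,4)
Op 4: place BK@(1,5)
Op 5: place BR@(0,1)
Op 6: place BB@(3,1)
Op 7: place WQ@(4,2)
Per-piece attacks for B:
  BR@(0,1): attacks (0,2) (0,3) (0,4) (0,5) (0,0) (1,1) (2,1) (3,1) [ray(1,0) blocked at (3,1)]
  BK@(1,5): attacks (1,4) (2,5) (0,5) (2,4) (0,4)
  BB@(3,1): attacks (4,2) (4,0) (2,2) (1,3) (0,4) (2,0) [ray(1,1) blocked at (4,2); ray(1,-1) blocked at (4,0)]
  BN@(4,0): attacks (5,2) (3,2) (2,1)
  BR@(4,4): attacks (4,5) (4,3) (4,2) (5,4) (3,4) (2,4) (1,4) (0,4) [ray(0,-1) blocked at (4,2)]
Union (22 distinct): (0,0) (0,2) (0,3) (0,4) (0,5) (1,1) (1,3) (1,4) (2,0) (2,1) (2,2) (2,4) (2,5) (3,1) (3,2) (3,4) (4,0) (4,2) (4,3) (4,5) (5,2) (5,4)

Answer: 22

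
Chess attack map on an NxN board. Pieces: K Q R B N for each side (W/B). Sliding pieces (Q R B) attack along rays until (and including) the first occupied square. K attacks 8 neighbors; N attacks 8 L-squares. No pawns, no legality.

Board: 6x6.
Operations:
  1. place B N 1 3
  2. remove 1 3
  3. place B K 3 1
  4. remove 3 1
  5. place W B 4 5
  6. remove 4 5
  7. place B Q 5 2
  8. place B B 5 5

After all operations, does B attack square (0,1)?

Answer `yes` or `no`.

Answer: no

Derivation:
Op 1: place BN@(1,3)
Op 2: remove (1,3)
Op 3: place BK@(3,1)
Op 4: remove (3,1)
Op 5: place WB@(4,5)
Op 6: remove (4,5)
Op 7: place BQ@(5,2)
Op 8: place BB@(5,5)
Per-piece attacks for B:
  BQ@(5,2): attacks (5,3) (5,4) (5,5) (5,1) (5,0) (4,2) (3,2) (2,2) (1,2) (0,2) (4,3) (3,4) (2,5) (4,1) (3,0) [ray(0,1) blocked at (5,5)]
  BB@(5,5): attacks (4,4) (3,3) (2,2) (1,1) (0,0)
B attacks (0,1): no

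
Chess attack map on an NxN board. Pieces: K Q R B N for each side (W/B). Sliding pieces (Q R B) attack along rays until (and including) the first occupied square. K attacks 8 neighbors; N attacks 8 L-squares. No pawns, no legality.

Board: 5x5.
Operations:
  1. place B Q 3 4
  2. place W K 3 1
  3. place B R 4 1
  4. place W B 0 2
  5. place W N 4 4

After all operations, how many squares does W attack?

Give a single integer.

Op 1: place BQ@(3,4)
Op 2: place WK@(3,1)
Op 3: place BR@(4,1)
Op 4: place WB@(0,2)
Op 5: place WN@(4,4)
Per-piece attacks for W:
  WB@(0,2): attacks (1,3) (2,4) (1,1) (2,0)
  WK@(3,1): attacks (3,2) (3,0) (4,1) (2,1) (4,2) (4,0) (2,2) (2,0)
  WN@(4,4): attacks (3,2) (2,3)
Union (12 distinct): (1,1) (1,3) (2,0) (2,1) (2,2) (2,3) (2,4) (3,0) (3,2) (4,0) (4,1) (4,2)

Answer: 12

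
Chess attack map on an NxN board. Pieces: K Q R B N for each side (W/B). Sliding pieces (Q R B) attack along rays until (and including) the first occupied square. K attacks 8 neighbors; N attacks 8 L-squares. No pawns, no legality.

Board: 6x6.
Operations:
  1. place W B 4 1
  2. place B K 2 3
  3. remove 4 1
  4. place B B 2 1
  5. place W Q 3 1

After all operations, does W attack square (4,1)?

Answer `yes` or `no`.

Answer: yes

Derivation:
Op 1: place WB@(4,1)
Op 2: place BK@(2,3)
Op 3: remove (4,1)
Op 4: place BB@(2,1)
Op 5: place WQ@(3,1)
Per-piece attacks for W:
  WQ@(3,1): attacks (3,2) (3,3) (3,4) (3,5) (3,0) (4,1) (5,1) (2,1) (4,2) (5,3) (4,0) (2,2) (1,3) (0,4) (2,0) [ray(-1,0) blocked at (2,1)]
W attacks (4,1): yes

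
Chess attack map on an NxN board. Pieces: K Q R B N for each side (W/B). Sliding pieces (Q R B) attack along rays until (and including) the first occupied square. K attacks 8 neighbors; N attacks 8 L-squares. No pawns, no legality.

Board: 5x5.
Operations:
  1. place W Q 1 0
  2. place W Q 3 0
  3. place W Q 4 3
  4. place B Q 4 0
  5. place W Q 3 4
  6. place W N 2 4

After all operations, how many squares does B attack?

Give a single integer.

Op 1: place WQ@(1,0)
Op 2: place WQ@(3,0)
Op 3: place WQ@(4,3)
Op 4: place BQ@(4,0)
Op 5: place WQ@(3,4)
Op 6: place WN@(2,4)
Per-piece attacks for B:
  BQ@(4,0): attacks (4,1) (4,2) (4,3) (3,0) (3,1) (2,2) (1,3) (0,4) [ray(0,1) blocked at (4,3); ray(-1,0) blocked at (3,0)]
Union (8 distinct): (0,4) (1,3) (2,2) (3,0) (3,1) (4,1) (4,2) (4,3)

Answer: 8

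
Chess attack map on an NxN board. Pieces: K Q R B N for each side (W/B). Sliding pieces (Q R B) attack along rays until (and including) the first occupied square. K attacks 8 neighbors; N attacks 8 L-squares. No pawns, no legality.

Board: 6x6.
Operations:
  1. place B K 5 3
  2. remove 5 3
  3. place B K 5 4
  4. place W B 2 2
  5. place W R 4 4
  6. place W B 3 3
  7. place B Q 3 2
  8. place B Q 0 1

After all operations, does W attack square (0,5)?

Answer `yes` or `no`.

Op 1: place BK@(5,3)
Op 2: remove (5,3)
Op 3: place BK@(5,4)
Op 4: place WB@(2,2)
Op 5: place WR@(4,4)
Op 6: place WB@(3,3)
Op 7: place BQ@(3,2)
Op 8: place BQ@(0,1)
Per-piece attacks for W:
  WB@(2,2): attacks (3,3) (3,1) (4,0) (1,3) (0,4) (1,1) (0,0) [ray(1,1) blocked at (3,3)]
  WB@(3,3): attacks (4,4) (4,2) (5,1) (2,4) (1,5) (2,2) [ray(1,1) blocked at (4,4); ray(-1,-1) blocked at (2,2)]
  WR@(4,4): attacks (4,5) (4,3) (4,2) (4,1) (4,0) (5,4) (3,4) (2,4) (1,4) (0,4) [ray(1,0) blocked at (5,4)]
W attacks (0,5): no

Answer: no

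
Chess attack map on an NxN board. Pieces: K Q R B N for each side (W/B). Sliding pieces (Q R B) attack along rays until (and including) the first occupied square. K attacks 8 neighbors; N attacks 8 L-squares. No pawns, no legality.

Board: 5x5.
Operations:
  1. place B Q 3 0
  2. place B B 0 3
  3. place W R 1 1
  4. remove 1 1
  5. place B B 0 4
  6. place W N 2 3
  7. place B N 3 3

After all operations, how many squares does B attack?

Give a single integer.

Op 1: place BQ@(3,0)
Op 2: place BB@(0,3)
Op 3: place WR@(1,1)
Op 4: remove (1,1)
Op 5: place BB@(0,4)
Op 6: place WN@(2,3)
Op 7: place BN@(3,3)
Per-piece attacks for B:
  BB@(0,3): attacks (1,4) (1,2) (2,1) (3,0) [ray(1,-1) blocked at (3,0)]
  BB@(0,4): attacks (1,3) (2,2) (3,1) (4,0)
  BQ@(3,0): attacks (3,1) (3,2) (3,3) (4,0) (2,0) (1,0) (0,0) (4,1) (2,1) (1,2) (0,3) [ray(0,1) blocked at (3,3); ray(-1,1) blocked at (0,3)]
  BN@(3,3): attacks (1,4) (4,1) (2,1) (1,2)
Union (15 distinct): (0,0) (0,3) (1,0) (1,2) (1,3) (1,4) (2,0) (2,1) (2,2) (3,0) (3,1) (3,2) (3,3) (4,0) (4,1)

Answer: 15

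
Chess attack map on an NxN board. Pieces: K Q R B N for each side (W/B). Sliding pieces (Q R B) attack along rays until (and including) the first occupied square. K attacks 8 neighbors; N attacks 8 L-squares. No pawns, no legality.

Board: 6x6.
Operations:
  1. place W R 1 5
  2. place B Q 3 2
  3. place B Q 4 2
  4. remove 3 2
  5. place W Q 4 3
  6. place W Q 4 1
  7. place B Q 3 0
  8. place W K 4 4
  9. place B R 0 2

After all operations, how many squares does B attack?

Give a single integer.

Op 1: place WR@(1,5)
Op 2: place BQ@(3,2)
Op 3: place BQ@(4,2)
Op 4: remove (3,2)
Op 5: place WQ@(4,3)
Op 6: place WQ@(4,1)
Op 7: place BQ@(3,0)
Op 8: place WK@(4,4)
Op 9: place BR@(0,2)
Per-piece attacks for B:
  BR@(0,2): attacks (0,3) (0,4) (0,5) (0,1) (0,0) (1,2) (2,2) (3,2) (4,2) [ray(1,0) blocked at (4,2)]
  BQ@(3,0): attacks (3,1) (3,2) (3,3) (3,4) (3,5) (4,0) (5,0) (2,0) (1,0) (0,0) (4,1) (2,1) (1,2) (0,3) [ray(1,1) blocked at (4,1)]
  BQ@(4,2): attacks (4,3) (4,1) (5,2) (3,2) (2,2) (1,2) (0,2) (5,3) (5,1) (3,3) (2,4) (1,5) (3,1) (2,0) [ray(0,1) blocked at (4,3); ray(0,-1) blocked at (4,1); ray(-1,0) blocked at (0,2); ray(-1,1) blocked at (1,5)]
Union (26 distinct): (0,0) (0,1) (0,2) (0,3) (0,4) (0,5) (1,0) (1,2) (1,5) (2,0) (2,1) (2,2) (2,4) (3,1) (3,2) (3,3) (3,4) (3,5) (4,0) (4,1) (4,2) (4,3) (5,0) (5,1) (5,2) (5,3)

Answer: 26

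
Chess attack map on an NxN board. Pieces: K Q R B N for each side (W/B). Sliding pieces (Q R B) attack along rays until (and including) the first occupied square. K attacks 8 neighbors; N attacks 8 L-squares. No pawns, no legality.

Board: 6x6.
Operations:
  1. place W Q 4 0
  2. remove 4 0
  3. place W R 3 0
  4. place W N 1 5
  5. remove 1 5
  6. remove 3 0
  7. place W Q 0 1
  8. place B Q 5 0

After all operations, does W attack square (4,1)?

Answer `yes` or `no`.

Answer: yes

Derivation:
Op 1: place WQ@(4,0)
Op 2: remove (4,0)
Op 3: place WR@(3,0)
Op 4: place WN@(1,5)
Op 5: remove (1,5)
Op 6: remove (3,0)
Op 7: place WQ@(0,1)
Op 8: place BQ@(5,0)
Per-piece attacks for W:
  WQ@(0,1): attacks (0,2) (0,3) (0,4) (0,5) (0,0) (1,1) (2,1) (3,1) (4,1) (5,1) (1,2) (2,3) (3,4) (4,5) (1,0)
W attacks (4,1): yes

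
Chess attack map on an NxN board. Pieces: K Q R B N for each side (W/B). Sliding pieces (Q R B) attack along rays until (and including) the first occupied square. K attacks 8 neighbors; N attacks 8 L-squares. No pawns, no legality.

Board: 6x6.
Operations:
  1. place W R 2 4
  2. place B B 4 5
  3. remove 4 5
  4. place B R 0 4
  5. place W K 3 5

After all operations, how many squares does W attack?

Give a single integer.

Op 1: place WR@(2,4)
Op 2: place BB@(4,5)
Op 3: remove (4,5)
Op 4: place BR@(0,4)
Op 5: place WK@(3,5)
Per-piece attacks for W:
  WR@(2,4): attacks (2,5) (2,3) (2,2) (2,1) (2,0) (3,4) (4,4) (5,4) (1,4) (0,4) [ray(-1,0) blocked at (0,4)]
  WK@(3,5): attacks (3,4) (4,5) (2,5) (4,4) (2,4)
Union (12 distinct): (0,4) (1,4) (2,0) (2,1) (2,2) (2,3) (2,4) (2,5) (3,4) (4,4) (4,5) (5,4)

Answer: 12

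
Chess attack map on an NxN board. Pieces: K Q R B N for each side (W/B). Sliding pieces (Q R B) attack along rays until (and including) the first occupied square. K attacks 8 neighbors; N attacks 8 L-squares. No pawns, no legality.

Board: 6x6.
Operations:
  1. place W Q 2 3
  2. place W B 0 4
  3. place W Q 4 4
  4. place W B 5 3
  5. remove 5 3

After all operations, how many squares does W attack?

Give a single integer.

Answer: 29

Derivation:
Op 1: place WQ@(2,3)
Op 2: place WB@(0,4)
Op 3: place WQ@(4,4)
Op 4: place WB@(5,3)
Op 5: remove (5,3)
Per-piece attacks for W:
  WB@(0,4): attacks (1,5) (1,3) (2,2) (3,1) (4,0)
  WQ@(2,3): attacks (2,4) (2,5) (2,2) (2,1) (2,0) (3,3) (4,3) (5,3) (1,3) (0,3) (3,4) (4,5) (3,2) (4,1) (5,0) (1,4) (0,5) (1,2) (0,1)
  WQ@(4,4): attacks (4,5) (4,3) (4,2) (4,1) (4,0) (5,4) (3,4) (2,4) (1,4) (0,4) (5,5) (5,3) (3,5) (3,3) (2,2) (1,1) (0,0) [ray(-1,0) blocked at (0,4)]
Union (29 distinct): (0,0) (0,1) (0,3) (0,4) (0,5) (1,1) (1,2) (1,3) (1,4) (1,5) (2,0) (2,1) (2,2) (2,4) (2,5) (3,1) (3,2) (3,3) (3,4) (3,5) (4,0) (4,1) (4,2) (4,3) (4,5) (5,0) (5,3) (5,4) (5,5)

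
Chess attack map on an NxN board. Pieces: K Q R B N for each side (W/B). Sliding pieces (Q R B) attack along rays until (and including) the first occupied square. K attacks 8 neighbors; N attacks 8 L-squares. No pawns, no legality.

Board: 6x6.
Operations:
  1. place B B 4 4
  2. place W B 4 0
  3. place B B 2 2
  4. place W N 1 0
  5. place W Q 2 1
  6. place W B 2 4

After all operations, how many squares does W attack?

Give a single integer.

Answer: 20

Derivation:
Op 1: place BB@(4,4)
Op 2: place WB@(4,0)
Op 3: place BB@(2,2)
Op 4: place WN@(1,0)
Op 5: place WQ@(2,1)
Op 6: place WB@(2,4)
Per-piece attacks for W:
  WN@(1,0): attacks (2,2) (3,1) (0,2)
  WQ@(2,1): attacks (2,2) (2,0) (3,1) (4,1) (5,1) (1,1) (0,1) (3,2) (4,3) (5,4) (3,0) (1,2) (0,3) (1,0) [ray(0,1) blocked at (2,2); ray(-1,-1) blocked at (1,0)]
  WB@(2,4): attacks (3,5) (3,3) (4,2) (5,1) (1,5) (1,3) (0,2)
  WB@(4,0): attacks (5,1) (3,1) (2,2) [ray(-1,1) blocked at (2,2)]
Union (20 distinct): (0,1) (0,2) (0,3) (1,0) (1,1) (1,2) (1,3) (1,5) (2,0) (2,2) (3,0) (3,1) (3,2) (3,3) (3,5) (4,1) (4,2) (4,3) (5,1) (5,4)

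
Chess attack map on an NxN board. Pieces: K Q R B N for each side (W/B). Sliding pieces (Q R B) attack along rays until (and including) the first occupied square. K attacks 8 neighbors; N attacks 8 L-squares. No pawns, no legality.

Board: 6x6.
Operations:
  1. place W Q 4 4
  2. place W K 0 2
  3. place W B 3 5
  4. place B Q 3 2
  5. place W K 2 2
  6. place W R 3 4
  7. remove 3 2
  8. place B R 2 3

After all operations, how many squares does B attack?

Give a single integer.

Op 1: place WQ@(4,4)
Op 2: place WK@(0,2)
Op 3: place WB@(3,5)
Op 4: place BQ@(3,2)
Op 5: place WK@(2,2)
Op 6: place WR@(3,4)
Op 7: remove (3,2)
Op 8: place BR@(2,3)
Per-piece attacks for B:
  BR@(2,3): attacks (2,4) (2,5) (2,2) (3,3) (4,3) (5,3) (1,3) (0,3) [ray(0,-1) blocked at (2,2)]
Union (8 distinct): (0,3) (1,3) (2,2) (2,4) (2,5) (3,3) (4,3) (5,3)

Answer: 8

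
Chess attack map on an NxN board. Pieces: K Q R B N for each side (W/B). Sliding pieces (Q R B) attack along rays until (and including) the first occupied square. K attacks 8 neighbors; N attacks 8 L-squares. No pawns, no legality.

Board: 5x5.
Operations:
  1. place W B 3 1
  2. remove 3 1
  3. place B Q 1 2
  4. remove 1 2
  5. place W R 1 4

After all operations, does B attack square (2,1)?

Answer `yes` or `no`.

Answer: no

Derivation:
Op 1: place WB@(3,1)
Op 2: remove (3,1)
Op 3: place BQ@(1,2)
Op 4: remove (1,2)
Op 5: place WR@(1,4)
Per-piece attacks for B:
B attacks (2,1): no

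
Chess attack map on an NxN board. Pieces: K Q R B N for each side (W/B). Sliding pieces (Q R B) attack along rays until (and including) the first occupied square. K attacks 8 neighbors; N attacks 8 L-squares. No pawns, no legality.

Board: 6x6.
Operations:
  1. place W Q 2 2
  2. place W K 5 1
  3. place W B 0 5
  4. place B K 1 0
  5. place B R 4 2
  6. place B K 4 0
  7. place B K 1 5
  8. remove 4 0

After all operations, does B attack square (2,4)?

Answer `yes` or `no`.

Answer: yes

Derivation:
Op 1: place WQ@(2,2)
Op 2: place WK@(5,1)
Op 3: place WB@(0,5)
Op 4: place BK@(1,0)
Op 5: place BR@(4,2)
Op 6: place BK@(4,0)
Op 7: place BK@(1,5)
Op 8: remove (4,0)
Per-piece attacks for B:
  BK@(1,0): attacks (1,1) (2,0) (0,0) (2,1) (0,1)
  BK@(1,5): attacks (1,4) (2,5) (0,5) (2,4) (0,4)
  BR@(4,2): attacks (4,3) (4,4) (4,5) (4,1) (4,0) (5,2) (3,2) (2,2) [ray(-1,0) blocked at (2,2)]
B attacks (2,4): yes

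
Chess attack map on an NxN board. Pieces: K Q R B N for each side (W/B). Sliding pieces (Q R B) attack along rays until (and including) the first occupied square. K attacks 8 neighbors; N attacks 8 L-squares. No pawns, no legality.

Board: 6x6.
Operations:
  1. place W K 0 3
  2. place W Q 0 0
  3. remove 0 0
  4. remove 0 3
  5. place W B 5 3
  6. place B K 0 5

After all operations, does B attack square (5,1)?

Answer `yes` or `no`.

Op 1: place WK@(0,3)
Op 2: place WQ@(0,0)
Op 3: remove (0,0)
Op 4: remove (0,3)
Op 5: place WB@(5,3)
Op 6: place BK@(0,5)
Per-piece attacks for B:
  BK@(0,5): attacks (0,4) (1,5) (1,4)
B attacks (5,1): no

Answer: no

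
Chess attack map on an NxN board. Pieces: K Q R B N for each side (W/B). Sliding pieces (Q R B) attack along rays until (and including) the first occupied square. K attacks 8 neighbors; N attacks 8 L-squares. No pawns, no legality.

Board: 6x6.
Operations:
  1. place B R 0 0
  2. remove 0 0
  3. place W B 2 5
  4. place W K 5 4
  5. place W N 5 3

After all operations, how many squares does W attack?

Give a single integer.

Op 1: place BR@(0,0)
Op 2: remove (0,0)
Op 3: place WB@(2,5)
Op 4: place WK@(5,4)
Op 5: place WN@(5,3)
Per-piece attacks for W:
  WB@(2,5): attacks (3,4) (4,3) (5,2) (1,4) (0,3)
  WN@(5,3): attacks (4,5) (3,4) (4,1) (3,2)
  WK@(5,4): attacks (5,5) (5,3) (4,4) (4,5) (4,3)
Union (11 distinct): (0,3) (1,4) (3,2) (3,4) (4,1) (4,3) (4,4) (4,5) (5,2) (5,3) (5,5)

Answer: 11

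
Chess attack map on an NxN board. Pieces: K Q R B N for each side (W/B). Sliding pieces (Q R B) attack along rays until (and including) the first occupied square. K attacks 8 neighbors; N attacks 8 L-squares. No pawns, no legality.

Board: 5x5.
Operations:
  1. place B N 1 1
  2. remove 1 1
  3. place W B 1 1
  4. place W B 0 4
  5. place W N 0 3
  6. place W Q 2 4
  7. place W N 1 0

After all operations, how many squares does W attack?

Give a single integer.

Answer: 17

Derivation:
Op 1: place BN@(1,1)
Op 2: remove (1,1)
Op 3: place WB@(1,1)
Op 4: place WB@(0,4)
Op 5: place WN@(0,3)
Op 6: place WQ@(2,4)
Op 7: place WN@(1,0)
Per-piece attacks for W:
  WN@(0,3): attacks (2,4) (1,1) (2,2)
  WB@(0,4): attacks (1,3) (2,2) (3,1) (4,0)
  WN@(1,0): attacks (2,2) (3,1) (0,2)
  WB@(1,1): attacks (2,2) (3,3) (4,4) (2,0) (0,2) (0,0)
  WQ@(2,4): attacks (2,3) (2,2) (2,1) (2,0) (3,4) (4,4) (1,4) (0,4) (3,3) (4,2) (1,3) (0,2) [ray(-1,0) blocked at (0,4)]
Union (17 distinct): (0,0) (0,2) (0,4) (1,1) (1,3) (1,4) (2,0) (2,1) (2,2) (2,3) (2,4) (3,1) (3,3) (3,4) (4,0) (4,2) (4,4)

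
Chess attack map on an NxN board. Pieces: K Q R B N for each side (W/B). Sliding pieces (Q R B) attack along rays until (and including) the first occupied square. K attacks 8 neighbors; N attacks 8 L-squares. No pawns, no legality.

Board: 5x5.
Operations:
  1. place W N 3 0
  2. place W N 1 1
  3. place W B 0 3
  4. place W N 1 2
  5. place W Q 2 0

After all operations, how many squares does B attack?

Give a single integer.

Op 1: place WN@(3,0)
Op 2: place WN@(1,1)
Op 3: place WB@(0,3)
Op 4: place WN@(1,2)
Op 5: place WQ@(2,0)
Per-piece attacks for B:
Union (0 distinct): (none)

Answer: 0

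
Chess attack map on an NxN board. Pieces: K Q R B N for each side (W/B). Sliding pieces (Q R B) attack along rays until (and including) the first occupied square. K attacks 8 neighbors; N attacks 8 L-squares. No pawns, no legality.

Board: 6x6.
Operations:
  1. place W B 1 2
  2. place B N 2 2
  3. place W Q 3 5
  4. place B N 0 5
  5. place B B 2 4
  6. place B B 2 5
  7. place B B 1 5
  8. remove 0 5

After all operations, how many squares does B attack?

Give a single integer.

Answer: 18

Derivation:
Op 1: place WB@(1,2)
Op 2: place BN@(2,2)
Op 3: place WQ@(3,5)
Op 4: place BN@(0,5)
Op 5: place BB@(2,4)
Op 6: place BB@(2,5)
Op 7: place BB@(1,5)
Op 8: remove (0,5)
Per-piece attacks for B:
  BB@(1,5): attacks (2,4) (0,4) [ray(1,-1) blocked at (2,4)]
  BN@(2,2): attacks (3,4) (4,3) (1,4) (0,3) (3,0) (4,1) (1,0) (0,1)
  BB@(2,4): attacks (3,5) (3,3) (4,2) (5,1) (1,5) (1,3) (0,2) [ray(1,1) blocked at (3,5); ray(-1,1) blocked at (1,5)]
  BB@(2,5): attacks (3,4) (4,3) (5,2) (1,4) (0,3)
Union (18 distinct): (0,1) (0,2) (0,3) (0,4) (1,0) (1,3) (1,4) (1,5) (2,4) (3,0) (3,3) (3,4) (3,5) (4,1) (4,2) (4,3) (5,1) (5,2)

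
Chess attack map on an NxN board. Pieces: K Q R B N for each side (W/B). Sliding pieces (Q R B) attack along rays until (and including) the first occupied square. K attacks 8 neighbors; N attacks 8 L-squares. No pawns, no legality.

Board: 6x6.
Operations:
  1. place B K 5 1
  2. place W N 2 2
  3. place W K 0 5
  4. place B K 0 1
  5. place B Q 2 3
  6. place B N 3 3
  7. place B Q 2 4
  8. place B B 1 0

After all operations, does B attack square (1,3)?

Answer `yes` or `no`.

Answer: yes

Derivation:
Op 1: place BK@(5,1)
Op 2: place WN@(2,2)
Op 3: place WK@(0,5)
Op 4: place BK@(0,1)
Op 5: place BQ@(2,3)
Op 6: place BN@(3,3)
Op 7: place BQ@(2,4)
Op 8: place BB@(1,0)
Per-piece attacks for B:
  BK@(0,1): attacks (0,2) (0,0) (1,1) (1,2) (1,0)
  BB@(1,0): attacks (2,1) (3,2) (4,3) (5,4) (0,1) [ray(-1,1) blocked at (0,1)]
  BQ@(2,3): attacks (2,4) (2,2) (3,3) (1,3) (0,3) (3,4) (4,5) (3,2) (4,1) (5,0) (1,4) (0,5) (1,2) (0,1) [ray(0,1) blocked at (2,4); ray(0,-1) blocked at (2,2); ray(1,0) blocked at (3,3); ray(-1,1) blocked at (0,5); ray(-1,-1) blocked at (0,1)]
  BQ@(2,4): attacks (2,5) (2,3) (3,4) (4,4) (5,4) (1,4) (0,4) (3,5) (3,3) (1,5) (1,3) (0,2) [ray(0,-1) blocked at (2,3); ray(1,-1) blocked at (3,3)]
  BN@(3,3): attacks (4,5) (5,4) (2,5) (1,4) (4,1) (5,2) (2,1) (1,2)
  BK@(5,1): attacks (5,2) (5,0) (4,1) (4,2) (4,0)
B attacks (1,3): yes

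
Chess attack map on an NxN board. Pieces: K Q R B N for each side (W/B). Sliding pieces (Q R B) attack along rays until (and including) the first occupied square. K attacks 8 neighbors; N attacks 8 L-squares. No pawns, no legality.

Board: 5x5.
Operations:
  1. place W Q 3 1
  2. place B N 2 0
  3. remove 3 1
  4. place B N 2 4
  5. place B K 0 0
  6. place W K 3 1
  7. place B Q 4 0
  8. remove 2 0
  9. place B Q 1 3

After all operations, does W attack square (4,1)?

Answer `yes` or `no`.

Answer: yes

Derivation:
Op 1: place WQ@(3,1)
Op 2: place BN@(2,0)
Op 3: remove (3,1)
Op 4: place BN@(2,4)
Op 5: place BK@(0,0)
Op 6: place WK@(3,1)
Op 7: place BQ@(4,0)
Op 8: remove (2,0)
Op 9: place BQ@(1,3)
Per-piece attacks for W:
  WK@(3,1): attacks (3,2) (3,0) (4,1) (2,1) (4,2) (4,0) (2,2) (2,0)
W attacks (4,1): yes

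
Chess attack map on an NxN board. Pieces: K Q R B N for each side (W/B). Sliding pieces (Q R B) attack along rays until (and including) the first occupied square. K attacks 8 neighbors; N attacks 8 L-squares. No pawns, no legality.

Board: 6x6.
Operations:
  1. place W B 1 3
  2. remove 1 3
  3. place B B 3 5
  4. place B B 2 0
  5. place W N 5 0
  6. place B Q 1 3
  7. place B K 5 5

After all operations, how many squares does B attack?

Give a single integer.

Answer: 22

Derivation:
Op 1: place WB@(1,3)
Op 2: remove (1,3)
Op 3: place BB@(3,5)
Op 4: place BB@(2,0)
Op 5: place WN@(5,0)
Op 6: place BQ@(1,3)
Op 7: place BK@(5,5)
Per-piece attacks for B:
  BQ@(1,3): attacks (1,4) (1,5) (1,2) (1,1) (1,0) (2,3) (3,3) (4,3) (5,3) (0,3) (2,4) (3,5) (2,2) (3,1) (4,0) (0,4) (0,2) [ray(1,1) blocked at (3,5)]
  BB@(2,0): attacks (3,1) (4,2) (5,3) (1,1) (0,2)
  BB@(3,5): attacks (4,4) (5,3) (2,4) (1,3) [ray(-1,-1) blocked at (1,3)]
  BK@(5,5): attacks (5,4) (4,5) (4,4)
Union (22 distinct): (0,2) (0,3) (0,4) (1,0) (1,1) (1,2) (1,3) (1,4) (1,5) (2,2) (2,3) (2,4) (3,1) (3,3) (3,5) (4,0) (4,2) (4,3) (4,4) (4,5) (5,3) (5,4)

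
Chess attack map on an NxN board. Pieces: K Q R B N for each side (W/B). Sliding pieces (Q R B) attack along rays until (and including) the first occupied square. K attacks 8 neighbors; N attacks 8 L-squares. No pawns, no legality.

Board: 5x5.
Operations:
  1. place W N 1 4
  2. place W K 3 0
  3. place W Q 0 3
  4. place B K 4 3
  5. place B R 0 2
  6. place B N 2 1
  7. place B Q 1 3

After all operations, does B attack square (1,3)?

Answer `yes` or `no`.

Op 1: place WN@(1,4)
Op 2: place WK@(3,0)
Op 3: place WQ@(0,3)
Op 4: place BK@(4,3)
Op 5: place BR@(0,2)
Op 6: place BN@(2,1)
Op 7: place BQ@(1,3)
Per-piece attacks for B:
  BR@(0,2): attacks (0,3) (0,1) (0,0) (1,2) (2,2) (3,2) (4,2) [ray(0,1) blocked at (0,3)]
  BQ@(1,3): attacks (1,4) (1,2) (1,1) (1,0) (2,3) (3,3) (4,3) (0,3) (2,4) (2,2) (3,1) (4,0) (0,4) (0,2) [ray(0,1) blocked at (1,4); ray(1,0) blocked at (4,3); ray(-1,0) blocked at (0,3); ray(-1,-1) blocked at (0,2)]
  BN@(2,1): attacks (3,3) (4,2) (1,3) (0,2) (4,0) (0,0)
  BK@(4,3): attacks (4,4) (4,2) (3,3) (3,4) (3,2)
B attacks (1,3): yes

Answer: yes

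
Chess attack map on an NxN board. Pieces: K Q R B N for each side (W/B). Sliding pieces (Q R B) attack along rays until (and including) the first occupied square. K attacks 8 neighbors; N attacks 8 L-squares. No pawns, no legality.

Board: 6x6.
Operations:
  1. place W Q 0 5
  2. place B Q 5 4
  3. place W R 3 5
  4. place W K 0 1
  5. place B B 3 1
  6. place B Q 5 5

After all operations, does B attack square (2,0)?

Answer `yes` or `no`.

Answer: yes

Derivation:
Op 1: place WQ@(0,5)
Op 2: place BQ@(5,4)
Op 3: place WR@(3,5)
Op 4: place WK@(0,1)
Op 5: place BB@(3,1)
Op 6: place BQ@(5,5)
Per-piece attacks for B:
  BB@(3,1): attacks (4,2) (5,3) (4,0) (2,2) (1,3) (0,4) (2,0)
  BQ@(5,4): attacks (5,5) (5,3) (5,2) (5,1) (5,0) (4,4) (3,4) (2,4) (1,4) (0,4) (4,5) (4,3) (3,2) (2,1) (1,0) [ray(0,1) blocked at (5,5)]
  BQ@(5,5): attacks (5,4) (4,5) (3,5) (4,4) (3,3) (2,2) (1,1) (0,0) [ray(0,-1) blocked at (5,4); ray(-1,0) blocked at (3,5)]
B attacks (2,0): yes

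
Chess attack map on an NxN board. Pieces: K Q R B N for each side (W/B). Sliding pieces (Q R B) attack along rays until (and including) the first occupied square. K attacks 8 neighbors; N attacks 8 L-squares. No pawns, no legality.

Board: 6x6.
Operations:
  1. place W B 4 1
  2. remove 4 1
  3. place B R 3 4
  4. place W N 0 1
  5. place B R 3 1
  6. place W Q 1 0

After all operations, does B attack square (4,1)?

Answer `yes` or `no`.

Answer: yes

Derivation:
Op 1: place WB@(4,1)
Op 2: remove (4,1)
Op 3: place BR@(3,4)
Op 4: place WN@(0,1)
Op 5: place BR@(3,1)
Op 6: place WQ@(1,0)
Per-piece attacks for B:
  BR@(3,1): attacks (3,2) (3,3) (3,4) (3,0) (4,1) (5,1) (2,1) (1,1) (0,1) [ray(0,1) blocked at (3,4); ray(-1,0) blocked at (0,1)]
  BR@(3,4): attacks (3,5) (3,3) (3,2) (3,1) (4,4) (5,4) (2,4) (1,4) (0,4) [ray(0,-1) blocked at (3,1)]
B attacks (4,1): yes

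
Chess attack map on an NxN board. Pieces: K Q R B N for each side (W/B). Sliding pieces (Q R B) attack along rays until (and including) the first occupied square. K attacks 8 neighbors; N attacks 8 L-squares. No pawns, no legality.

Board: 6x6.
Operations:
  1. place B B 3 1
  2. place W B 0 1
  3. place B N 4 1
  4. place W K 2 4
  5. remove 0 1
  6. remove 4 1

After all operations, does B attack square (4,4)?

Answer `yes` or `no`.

Op 1: place BB@(3,1)
Op 2: place WB@(0,1)
Op 3: place BN@(4,1)
Op 4: place WK@(2,4)
Op 5: remove (0,1)
Op 6: remove (4,1)
Per-piece attacks for B:
  BB@(3,1): attacks (4,2) (5,3) (4,0) (2,2) (1,3) (0,4) (2,0)
B attacks (4,4): no

Answer: no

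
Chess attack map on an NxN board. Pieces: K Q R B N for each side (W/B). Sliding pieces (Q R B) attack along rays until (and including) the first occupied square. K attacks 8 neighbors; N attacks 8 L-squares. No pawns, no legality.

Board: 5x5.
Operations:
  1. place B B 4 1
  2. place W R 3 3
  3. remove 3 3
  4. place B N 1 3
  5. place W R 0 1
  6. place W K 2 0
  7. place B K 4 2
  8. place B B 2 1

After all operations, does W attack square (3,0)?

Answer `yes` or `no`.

Answer: yes

Derivation:
Op 1: place BB@(4,1)
Op 2: place WR@(3,3)
Op 3: remove (3,3)
Op 4: place BN@(1,3)
Op 5: place WR@(0,1)
Op 6: place WK@(2,0)
Op 7: place BK@(4,2)
Op 8: place BB@(2,1)
Per-piece attacks for W:
  WR@(0,1): attacks (0,2) (0,3) (0,4) (0,0) (1,1) (2,1) [ray(1,0) blocked at (2,1)]
  WK@(2,0): attacks (2,1) (3,0) (1,0) (3,1) (1,1)
W attacks (3,0): yes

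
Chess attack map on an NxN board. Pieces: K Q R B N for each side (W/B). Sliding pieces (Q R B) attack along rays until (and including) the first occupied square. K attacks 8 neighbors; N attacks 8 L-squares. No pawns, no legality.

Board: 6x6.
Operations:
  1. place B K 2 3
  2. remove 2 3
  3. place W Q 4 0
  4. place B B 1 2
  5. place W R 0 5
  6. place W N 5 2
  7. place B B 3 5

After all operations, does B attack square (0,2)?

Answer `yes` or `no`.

Answer: yes

Derivation:
Op 1: place BK@(2,3)
Op 2: remove (2,3)
Op 3: place WQ@(4,0)
Op 4: place BB@(1,2)
Op 5: place WR@(0,5)
Op 6: place WN@(5,2)
Op 7: place BB@(3,5)
Per-piece attacks for B:
  BB@(1,2): attacks (2,3) (3,4) (4,5) (2,1) (3,0) (0,3) (0,1)
  BB@(3,5): attacks (4,4) (5,3) (2,4) (1,3) (0,2)
B attacks (0,2): yes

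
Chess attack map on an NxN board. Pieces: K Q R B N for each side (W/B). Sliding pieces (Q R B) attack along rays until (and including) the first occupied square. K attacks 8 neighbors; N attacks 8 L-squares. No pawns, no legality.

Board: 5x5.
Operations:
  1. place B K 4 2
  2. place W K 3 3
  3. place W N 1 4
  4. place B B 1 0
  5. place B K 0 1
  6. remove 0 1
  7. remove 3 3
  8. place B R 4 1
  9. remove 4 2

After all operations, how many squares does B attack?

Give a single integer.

Answer: 9

Derivation:
Op 1: place BK@(4,2)
Op 2: place WK@(3,3)
Op 3: place WN@(1,4)
Op 4: place BB@(1,0)
Op 5: place BK@(0,1)
Op 6: remove (0,1)
Op 7: remove (3,3)
Op 8: place BR@(4,1)
Op 9: remove (4,2)
Per-piece attacks for B:
  BB@(1,0): attacks (2,1) (3,2) (4,3) (0,1)
  BR@(4,1): attacks (4,2) (4,3) (4,4) (4,0) (3,1) (2,1) (1,1) (0,1)
Union (9 distinct): (0,1) (1,1) (2,1) (3,1) (3,2) (4,0) (4,2) (4,3) (4,4)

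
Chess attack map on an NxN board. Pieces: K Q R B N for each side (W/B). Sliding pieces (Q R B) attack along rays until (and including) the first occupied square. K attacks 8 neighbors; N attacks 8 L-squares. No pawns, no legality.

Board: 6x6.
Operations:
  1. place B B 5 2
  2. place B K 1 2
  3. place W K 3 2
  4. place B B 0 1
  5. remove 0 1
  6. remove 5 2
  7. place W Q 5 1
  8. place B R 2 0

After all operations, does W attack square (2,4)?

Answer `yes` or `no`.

Op 1: place BB@(5,2)
Op 2: place BK@(1,2)
Op 3: place WK@(3,2)
Op 4: place BB@(0,1)
Op 5: remove (0,1)
Op 6: remove (5,2)
Op 7: place WQ@(5,1)
Op 8: place BR@(2,0)
Per-piece attacks for W:
  WK@(3,2): attacks (3,3) (3,1) (4,2) (2,2) (4,3) (4,1) (2,3) (2,1)
  WQ@(5,1): attacks (5,2) (5,3) (5,4) (5,5) (5,0) (4,1) (3,1) (2,1) (1,1) (0,1) (4,2) (3,3) (2,4) (1,5) (4,0)
W attacks (2,4): yes

Answer: yes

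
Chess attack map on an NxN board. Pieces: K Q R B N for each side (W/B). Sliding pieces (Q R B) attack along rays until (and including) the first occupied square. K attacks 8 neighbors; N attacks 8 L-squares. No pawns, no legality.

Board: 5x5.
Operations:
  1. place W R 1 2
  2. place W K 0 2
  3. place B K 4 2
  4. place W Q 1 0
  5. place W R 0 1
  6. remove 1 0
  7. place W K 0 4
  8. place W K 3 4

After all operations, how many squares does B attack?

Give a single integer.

Answer: 5

Derivation:
Op 1: place WR@(1,2)
Op 2: place WK@(0,2)
Op 3: place BK@(4,2)
Op 4: place WQ@(1,0)
Op 5: place WR@(0,1)
Op 6: remove (1,0)
Op 7: place WK@(0,4)
Op 8: place WK@(3,4)
Per-piece attacks for B:
  BK@(4,2): attacks (4,3) (4,1) (3,2) (3,3) (3,1)
Union (5 distinct): (3,1) (3,2) (3,3) (4,1) (4,3)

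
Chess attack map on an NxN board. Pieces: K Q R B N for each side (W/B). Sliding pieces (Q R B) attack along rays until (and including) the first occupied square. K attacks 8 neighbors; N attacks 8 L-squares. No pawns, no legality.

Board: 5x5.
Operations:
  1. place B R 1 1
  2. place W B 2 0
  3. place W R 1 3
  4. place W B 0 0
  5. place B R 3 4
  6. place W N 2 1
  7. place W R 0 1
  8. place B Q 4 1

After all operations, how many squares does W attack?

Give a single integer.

Answer: 14

Derivation:
Op 1: place BR@(1,1)
Op 2: place WB@(2,0)
Op 3: place WR@(1,3)
Op 4: place WB@(0,0)
Op 5: place BR@(3,4)
Op 6: place WN@(2,1)
Op 7: place WR@(0,1)
Op 8: place BQ@(4,1)
Per-piece attacks for W:
  WB@(0,0): attacks (1,1) [ray(1,1) blocked at (1,1)]
  WR@(0,1): attacks (0,2) (0,3) (0,4) (0,0) (1,1) [ray(0,-1) blocked at (0,0); ray(1,0) blocked at (1,1)]
  WR@(1,3): attacks (1,4) (1,2) (1,1) (2,3) (3,3) (4,3) (0,3) [ray(0,-1) blocked at (1,1)]
  WB@(2,0): attacks (3,1) (4,2) (1,1) [ray(-1,1) blocked at (1,1)]
  WN@(2,1): attacks (3,3) (4,2) (1,3) (0,2) (4,0) (0,0)
Union (14 distinct): (0,0) (0,2) (0,3) (0,4) (1,1) (1,2) (1,3) (1,4) (2,3) (3,1) (3,3) (4,0) (4,2) (4,3)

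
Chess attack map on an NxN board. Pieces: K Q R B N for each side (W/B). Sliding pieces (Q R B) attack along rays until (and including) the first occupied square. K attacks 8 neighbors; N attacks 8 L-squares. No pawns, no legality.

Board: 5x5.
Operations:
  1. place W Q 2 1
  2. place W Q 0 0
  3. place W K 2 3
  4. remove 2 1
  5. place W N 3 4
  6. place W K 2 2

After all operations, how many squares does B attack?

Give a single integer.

Op 1: place WQ@(2,1)
Op 2: place WQ@(0,0)
Op 3: place WK@(2,3)
Op 4: remove (2,1)
Op 5: place WN@(3,4)
Op 6: place WK@(2,2)
Per-piece attacks for B:
Union (0 distinct): (none)

Answer: 0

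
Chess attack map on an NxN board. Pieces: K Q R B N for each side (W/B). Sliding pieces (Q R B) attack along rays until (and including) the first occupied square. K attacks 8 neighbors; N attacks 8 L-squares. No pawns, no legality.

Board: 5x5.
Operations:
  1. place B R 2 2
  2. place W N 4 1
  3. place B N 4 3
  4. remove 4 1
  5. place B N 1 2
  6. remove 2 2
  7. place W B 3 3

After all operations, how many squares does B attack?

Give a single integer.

Op 1: place BR@(2,2)
Op 2: place WN@(4,1)
Op 3: place BN@(4,3)
Op 4: remove (4,1)
Op 5: place BN@(1,2)
Op 6: remove (2,2)
Op 7: place WB@(3,3)
Per-piece attacks for B:
  BN@(1,2): attacks (2,4) (3,3) (0,4) (2,0) (3,1) (0,0)
  BN@(4,3): attacks (2,4) (3,1) (2,2)
Union (7 distinct): (0,0) (0,4) (2,0) (2,2) (2,4) (3,1) (3,3)

Answer: 7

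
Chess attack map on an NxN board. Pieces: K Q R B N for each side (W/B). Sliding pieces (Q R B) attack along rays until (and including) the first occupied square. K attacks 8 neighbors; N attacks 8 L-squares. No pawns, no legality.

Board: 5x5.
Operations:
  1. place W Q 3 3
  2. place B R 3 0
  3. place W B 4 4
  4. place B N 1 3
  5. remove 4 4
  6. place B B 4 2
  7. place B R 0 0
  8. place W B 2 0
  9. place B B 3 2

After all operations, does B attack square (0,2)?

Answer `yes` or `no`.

Op 1: place WQ@(3,3)
Op 2: place BR@(3,0)
Op 3: place WB@(4,4)
Op 4: place BN@(1,3)
Op 5: remove (4,4)
Op 6: place BB@(4,2)
Op 7: place BR@(0,0)
Op 8: place WB@(2,0)
Op 9: place BB@(3,2)
Per-piece attacks for B:
  BR@(0,0): attacks (0,1) (0,2) (0,3) (0,4) (1,0) (2,0) [ray(1,0) blocked at (2,0)]
  BN@(1,3): attacks (3,4) (2,1) (3,2) (0,1)
  BR@(3,0): attacks (3,1) (3,2) (4,0) (2,0) [ray(0,1) blocked at (3,2); ray(-1,0) blocked at (2,0)]
  BB@(3,2): attacks (4,3) (4,1) (2,3) (1,4) (2,1) (1,0)
  BB@(4,2): attacks (3,3) (3,1) (2,0) [ray(-1,1) blocked at (3,3); ray(-1,-1) blocked at (2,0)]
B attacks (0,2): yes

Answer: yes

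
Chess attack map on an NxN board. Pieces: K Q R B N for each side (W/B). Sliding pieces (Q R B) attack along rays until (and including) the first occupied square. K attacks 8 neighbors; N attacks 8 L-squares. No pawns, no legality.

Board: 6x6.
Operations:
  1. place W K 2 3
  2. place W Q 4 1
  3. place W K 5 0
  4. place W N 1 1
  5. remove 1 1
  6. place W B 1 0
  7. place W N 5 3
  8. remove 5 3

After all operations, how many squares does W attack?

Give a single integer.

Op 1: place WK@(2,3)
Op 2: place WQ@(4,1)
Op 3: place WK@(5,0)
Op 4: place WN@(1,1)
Op 5: remove (1,1)
Op 6: place WB@(1,0)
Op 7: place WN@(5,3)
Op 8: remove (5,3)
Per-piece attacks for W:
  WB@(1,0): attacks (2,1) (3,2) (4,3) (5,4) (0,1)
  WK@(2,3): attacks (2,4) (2,2) (3,3) (1,3) (3,4) (3,2) (1,4) (1,2)
  WQ@(4,1): attacks (4,2) (4,3) (4,4) (4,5) (4,0) (5,1) (3,1) (2,1) (1,1) (0,1) (5,2) (5,0) (3,2) (2,3) (3,0) [ray(1,-1) blocked at (5,0); ray(-1,1) blocked at (2,3)]
  WK@(5,0): attacks (5,1) (4,0) (4,1)
Union (24 distinct): (0,1) (1,1) (1,2) (1,3) (1,4) (2,1) (2,2) (2,3) (2,4) (3,0) (3,1) (3,2) (3,3) (3,4) (4,0) (4,1) (4,2) (4,3) (4,4) (4,5) (5,0) (5,1) (5,2) (5,4)

Answer: 24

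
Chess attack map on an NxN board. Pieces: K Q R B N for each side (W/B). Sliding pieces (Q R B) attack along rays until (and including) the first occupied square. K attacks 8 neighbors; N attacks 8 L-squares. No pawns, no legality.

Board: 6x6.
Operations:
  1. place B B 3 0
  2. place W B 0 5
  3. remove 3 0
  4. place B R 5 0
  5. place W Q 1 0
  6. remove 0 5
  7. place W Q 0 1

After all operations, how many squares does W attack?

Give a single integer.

Answer: 26

Derivation:
Op 1: place BB@(3,0)
Op 2: place WB@(0,5)
Op 3: remove (3,0)
Op 4: place BR@(5,0)
Op 5: place WQ@(1,0)
Op 6: remove (0,5)
Op 7: place WQ@(0,1)
Per-piece attacks for W:
  WQ@(0,1): attacks (0,2) (0,3) (0,4) (0,5) (0,0) (1,1) (2,1) (3,1) (4,1) (5,1) (1,2) (2,3) (3,4) (4,5) (1,0) [ray(1,-1) blocked at (1,0)]
  WQ@(1,0): attacks (1,1) (1,2) (1,3) (1,4) (1,5) (2,0) (3,0) (4,0) (5,0) (0,0) (2,1) (3,2) (4,3) (5,4) (0,1) [ray(1,0) blocked at (5,0); ray(-1,1) blocked at (0,1)]
Union (26 distinct): (0,0) (0,1) (0,2) (0,3) (0,4) (0,5) (1,0) (1,1) (1,2) (1,3) (1,4) (1,5) (2,0) (2,1) (2,3) (3,0) (3,1) (3,2) (3,4) (4,0) (4,1) (4,3) (4,5) (5,0) (5,1) (5,4)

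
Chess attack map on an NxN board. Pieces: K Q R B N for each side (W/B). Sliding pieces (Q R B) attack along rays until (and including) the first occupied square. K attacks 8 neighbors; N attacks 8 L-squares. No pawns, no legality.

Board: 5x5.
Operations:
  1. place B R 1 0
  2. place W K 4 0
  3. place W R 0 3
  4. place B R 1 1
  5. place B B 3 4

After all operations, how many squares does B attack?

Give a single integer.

Op 1: place BR@(1,0)
Op 2: place WK@(4,0)
Op 3: place WR@(0,3)
Op 4: place BR@(1,1)
Op 5: place BB@(3,4)
Per-piece attacks for B:
  BR@(1,0): attacks (1,1) (2,0) (3,0) (4,0) (0,0) [ray(0,1) blocked at (1,1); ray(1,0) blocked at (4,0)]
  BR@(1,1): attacks (1,2) (1,3) (1,4) (1,0) (2,1) (3,1) (4,1) (0,1) [ray(0,-1) blocked at (1,0)]
  BB@(3,4): attacks (4,3) (2,3) (1,2) (0,1)
Union (15 distinct): (0,0) (0,1) (1,0) (1,1) (1,2) (1,3) (1,4) (2,0) (2,1) (2,3) (3,0) (3,1) (4,0) (4,1) (4,3)

Answer: 15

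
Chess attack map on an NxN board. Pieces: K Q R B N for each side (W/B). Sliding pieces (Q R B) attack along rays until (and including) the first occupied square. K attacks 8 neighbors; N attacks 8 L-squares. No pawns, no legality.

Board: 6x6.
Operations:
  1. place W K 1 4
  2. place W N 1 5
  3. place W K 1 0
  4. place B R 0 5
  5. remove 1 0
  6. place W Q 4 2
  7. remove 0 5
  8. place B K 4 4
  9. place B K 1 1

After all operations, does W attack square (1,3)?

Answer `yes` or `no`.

Op 1: place WK@(1,4)
Op 2: place WN@(1,5)
Op 3: place WK@(1,0)
Op 4: place BR@(0,5)
Op 5: remove (1,0)
Op 6: place WQ@(4,2)
Op 7: remove (0,5)
Op 8: place BK@(4,4)
Op 9: place BK@(1,1)
Per-piece attacks for W:
  WK@(1,4): attacks (1,5) (1,3) (2,4) (0,4) (2,5) (2,3) (0,5) (0,3)
  WN@(1,5): attacks (2,3) (3,4) (0,3)
  WQ@(4,2): attacks (4,3) (4,4) (4,1) (4,0) (5,2) (3,2) (2,2) (1,2) (0,2) (5,3) (5,1) (3,3) (2,4) (1,5) (3,1) (2,0) [ray(0,1) blocked at (4,4); ray(-1,1) blocked at (1,5)]
W attacks (1,3): yes

Answer: yes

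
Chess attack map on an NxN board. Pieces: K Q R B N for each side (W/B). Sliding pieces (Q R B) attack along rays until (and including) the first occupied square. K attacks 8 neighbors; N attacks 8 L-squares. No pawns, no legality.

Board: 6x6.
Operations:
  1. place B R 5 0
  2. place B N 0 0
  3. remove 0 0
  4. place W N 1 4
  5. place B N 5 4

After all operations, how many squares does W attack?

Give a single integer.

Answer: 4

Derivation:
Op 1: place BR@(5,0)
Op 2: place BN@(0,0)
Op 3: remove (0,0)
Op 4: place WN@(1,4)
Op 5: place BN@(5,4)
Per-piece attacks for W:
  WN@(1,4): attacks (3,5) (2,2) (3,3) (0,2)
Union (4 distinct): (0,2) (2,2) (3,3) (3,5)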